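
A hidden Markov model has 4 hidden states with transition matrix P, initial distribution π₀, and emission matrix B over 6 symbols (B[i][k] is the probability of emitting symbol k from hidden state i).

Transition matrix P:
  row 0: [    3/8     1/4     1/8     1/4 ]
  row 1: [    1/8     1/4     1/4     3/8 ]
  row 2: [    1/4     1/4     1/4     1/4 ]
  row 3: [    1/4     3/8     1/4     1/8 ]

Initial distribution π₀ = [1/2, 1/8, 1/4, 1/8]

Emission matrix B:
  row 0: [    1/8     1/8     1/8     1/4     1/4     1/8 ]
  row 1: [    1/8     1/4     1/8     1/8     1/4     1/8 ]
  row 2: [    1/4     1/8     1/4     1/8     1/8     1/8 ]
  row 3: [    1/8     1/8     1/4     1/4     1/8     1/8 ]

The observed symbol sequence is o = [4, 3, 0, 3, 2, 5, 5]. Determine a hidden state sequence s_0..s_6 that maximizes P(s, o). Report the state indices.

path = [0, 0, 0, 0, 3, 1, 3]

t=0: δ = [1.250e-01, 3.125e-02, 3.125e-02, 1.562e-02]  (obs o_0=4)
t=1: δ = [1.172e-02, 3.906e-03, 1.953e-03, 7.812e-03]  ψ = [0, 0, 0, 0]  (obs o_1=3)
t=2: δ = [5.493e-04, 3.662e-04, 4.883e-04, 3.662e-04]  ψ = [0, 0, 3, 0]  (obs o_2=0)
t=3: δ = [5.150e-05, 1.717e-05, 1.526e-05, 3.433e-05]  ψ = [0, 0, 2, 0]  (obs o_3=3)
t=4: δ = [2.414e-06, 1.609e-06, 2.146e-06, 3.219e-06]  ψ = [0, 0, 3, 0]  (obs o_4=2)
t=5: δ = [1.132e-07, 1.509e-07, 1.006e-07, 7.544e-08]  ψ = [0, 3, 3, 0]  (obs o_5=5)
t=6: δ = [5.304e-09, 4.715e-09, 4.715e-09, 7.072e-09]  ψ = [0, 1, 1, 1]  (obs o_6=5)
backtrack: best end state = 3; path = [0, 0, 0, 0, 3, 1, 3]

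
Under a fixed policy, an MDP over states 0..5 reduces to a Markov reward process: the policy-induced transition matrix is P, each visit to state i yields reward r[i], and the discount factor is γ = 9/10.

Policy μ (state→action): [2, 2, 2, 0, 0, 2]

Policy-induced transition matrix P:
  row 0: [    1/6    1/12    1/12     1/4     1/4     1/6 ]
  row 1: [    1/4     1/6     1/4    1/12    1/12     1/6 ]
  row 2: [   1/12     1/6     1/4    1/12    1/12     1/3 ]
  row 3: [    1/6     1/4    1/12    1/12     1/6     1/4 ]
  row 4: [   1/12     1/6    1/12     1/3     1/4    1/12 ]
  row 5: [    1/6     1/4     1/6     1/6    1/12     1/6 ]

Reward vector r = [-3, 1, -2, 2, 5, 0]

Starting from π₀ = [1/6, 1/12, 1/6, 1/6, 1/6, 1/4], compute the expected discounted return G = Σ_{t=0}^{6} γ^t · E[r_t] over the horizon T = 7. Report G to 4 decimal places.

t=0: π = [0.1667, 0.0833, 0.1667, 0.1667, 0.1667, 0.2500], E[r] = 0.4167, γ^t·E[r] = 0.416667, running G = 0.416667
t=1: π = [0.1458, 0.1875, 0.1458, 0.1736, 0.1528, 0.1944], E[r] = 0.5694, γ^t·E[r] = 0.512500, running G = 0.929167
t=2: π = [0.1574, 0.1852, 0.1551, 0.1620, 0.1476, 0.1927], E[r] = 0.4647, γ^t·E[r] = 0.376406, running G = 1.305573
t=3: π = [0.1569, 0.1831, 0.1561, 0.1625, 0.1477, 0.1937], E[r] = 0.4636, γ^t·E[r] = 0.337992, running G = 1.643565
t=4: π = [0.1566, 0.1833, 0.1560, 0.1625, 0.1476, 0.1939], E[r] = 0.4647, γ^t·E[r] = 0.304868, running G = 1.948433
t=5: π = [0.1566, 0.1833, 0.1560, 0.1625, 0.1476, 0.1939], E[r] = 0.4643, γ^t·E[r] = 0.274144, running G = 2.222577
t=6: π = [0.1566, 0.1833, 0.1561, 0.1625, 0.1476, 0.1939], E[r] = 0.4642, γ^t·E[r] = 0.246679, running G = 2.469256

G = 2.4693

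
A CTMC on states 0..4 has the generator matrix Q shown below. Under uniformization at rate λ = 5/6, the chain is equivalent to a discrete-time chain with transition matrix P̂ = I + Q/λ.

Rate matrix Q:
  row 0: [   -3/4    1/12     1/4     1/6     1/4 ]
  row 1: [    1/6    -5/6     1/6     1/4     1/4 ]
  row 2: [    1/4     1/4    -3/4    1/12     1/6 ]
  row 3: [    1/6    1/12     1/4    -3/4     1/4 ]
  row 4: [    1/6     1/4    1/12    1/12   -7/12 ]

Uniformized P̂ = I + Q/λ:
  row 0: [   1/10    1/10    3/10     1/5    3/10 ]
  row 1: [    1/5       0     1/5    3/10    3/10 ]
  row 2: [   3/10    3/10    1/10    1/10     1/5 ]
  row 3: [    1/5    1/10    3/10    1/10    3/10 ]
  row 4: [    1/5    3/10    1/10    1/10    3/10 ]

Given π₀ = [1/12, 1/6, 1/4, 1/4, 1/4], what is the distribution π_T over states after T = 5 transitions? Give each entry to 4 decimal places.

t=0: π = [0.0833, 0.1667, 0.2500, 0.2500, 0.2500]
t=1: π = [0.2167, 0.1833, 0.1833, 0.1417, 0.2750]
t=2: π = [0.1967, 0.1733, 0.1900, 0.1583, 0.2817]
t=3: π = [0.1993, 0.1770, 0.1883, 0.1543, 0.2810]
t=4: π = [0.1989, 0.1762, 0.1884, 0.1553, 0.2812]
t=5: π = [0.1990, 0.1763, 0.1885, 0.1551, 0.2812]

π = [0.1990, 0.1763, 0.1885, 0.1551, 0.2812]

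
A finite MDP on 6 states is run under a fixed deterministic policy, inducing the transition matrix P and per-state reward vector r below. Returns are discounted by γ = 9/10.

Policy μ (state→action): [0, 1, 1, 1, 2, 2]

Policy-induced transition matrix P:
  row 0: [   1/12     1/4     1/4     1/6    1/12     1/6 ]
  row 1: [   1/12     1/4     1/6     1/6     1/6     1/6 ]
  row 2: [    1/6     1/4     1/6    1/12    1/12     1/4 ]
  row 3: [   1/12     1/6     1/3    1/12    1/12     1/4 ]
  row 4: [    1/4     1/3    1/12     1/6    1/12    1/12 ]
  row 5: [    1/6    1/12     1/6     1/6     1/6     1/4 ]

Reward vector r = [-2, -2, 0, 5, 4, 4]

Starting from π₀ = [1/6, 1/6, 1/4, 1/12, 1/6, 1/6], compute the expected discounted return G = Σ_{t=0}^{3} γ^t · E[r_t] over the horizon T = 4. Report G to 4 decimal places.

G = 4.0950

t=0: π = [0.1667, 0.1667, 0.2500, 0.0833, 0.1667, 0.1667], E[r] = 1.0833, γ^t·E[r] = 1.083333, running G = 1.083333
t=1: π = [0.1458, 0.2292, 0.1806, 0.1389, 0.1111, 0.1944], E[r] = 1.1667, γ^t·E[r] = 1.050000, running G = 2.133333
t=2: π = [0.1331, 0.2153, 0.1927, 0.1400, 0.1186, 0.2002], E[r] = 1.2789, γ^t·E[r] = 1.035938, running G = 3.169271
t=3: π = [0.1359, 0.2148, 0.1912, 0.1389, 0.1180, 0.2012], E[r] = 1.2699, γ^t·E[r] = 0.925770, running G = 4.095040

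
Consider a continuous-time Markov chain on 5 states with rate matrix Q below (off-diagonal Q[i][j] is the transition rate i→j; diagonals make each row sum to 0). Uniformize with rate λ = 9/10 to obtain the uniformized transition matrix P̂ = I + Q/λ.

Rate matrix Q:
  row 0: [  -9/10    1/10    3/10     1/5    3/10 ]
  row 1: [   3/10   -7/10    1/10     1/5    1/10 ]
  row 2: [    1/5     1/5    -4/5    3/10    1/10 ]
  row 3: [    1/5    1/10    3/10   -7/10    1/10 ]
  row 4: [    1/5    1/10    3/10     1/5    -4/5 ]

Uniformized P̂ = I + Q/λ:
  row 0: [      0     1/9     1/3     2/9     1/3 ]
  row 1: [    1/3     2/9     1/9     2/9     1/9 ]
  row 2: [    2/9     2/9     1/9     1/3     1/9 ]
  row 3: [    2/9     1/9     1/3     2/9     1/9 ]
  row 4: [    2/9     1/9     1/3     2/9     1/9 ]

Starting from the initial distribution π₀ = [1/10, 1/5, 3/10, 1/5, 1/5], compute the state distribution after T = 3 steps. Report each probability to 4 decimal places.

π = [0.1968, 0.1557, 0.2442, 0.2497, 0.1536]

t=0: π = [0.1000, 0.2000, 0.3000, 0.2000, 0.2000]
t=1: π = [0.2222, 0.1667, 0.2222, 0.2556, 0.1333]
t=2: π = [0.1914, 0.1543, 0.2469, 0.2469, 0.1605]
t=3: π = [0.1968, 0.1557, 0.2442, 0.2497, 0.1536]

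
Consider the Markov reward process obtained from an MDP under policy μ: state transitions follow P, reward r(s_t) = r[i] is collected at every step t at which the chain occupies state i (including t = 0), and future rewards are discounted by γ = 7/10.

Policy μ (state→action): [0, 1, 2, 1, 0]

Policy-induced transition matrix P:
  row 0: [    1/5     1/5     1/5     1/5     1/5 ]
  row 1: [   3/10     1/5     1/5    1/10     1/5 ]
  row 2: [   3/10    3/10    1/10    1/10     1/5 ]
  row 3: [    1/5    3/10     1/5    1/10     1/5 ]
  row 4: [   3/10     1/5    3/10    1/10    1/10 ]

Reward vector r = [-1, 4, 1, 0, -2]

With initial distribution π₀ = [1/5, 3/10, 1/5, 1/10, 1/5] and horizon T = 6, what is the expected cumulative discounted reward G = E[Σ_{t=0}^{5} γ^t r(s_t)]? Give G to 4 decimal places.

G = 1.7666

t=0: π = [0.2000, 0.3000, 0.2000, 0.1000, 0.2000], E[r] = 0.8000, γ^t·E[r] = 0.800000, running G = 0.800000
t=1: π = [0.2700, 0.2300, 0.2000, 0.1200, 0.1800], E[r] = 0.4900, γ^t·E[r] = 0.343000, running G = 1.143000
t=2: π = [0.2610, 0.2320, 0.1980, 0.1270, 0.1820], E[r] = 0.5010, γ^t·E[r] = 0.245490, running G = 1.388490
t=3: π = [0.2612, 0.2325, 0.1984, 0.1261, 0.1818], E[r] = 0.5036, γ^t·E[r] = 0.172735, running G = 1.561225
t=4: π = [0.2613, 0.2325, 0.1983, 0.1261, 0.1818], E[r] = 0.5032, γ^t·E[r] = 0.120826, running G = 1.682050
t=5: π = [0.2613, 0.2324, 0.1983, 0.1261, 0.1818], E[r] = 0.5032, γ^t·E[r] = 0.084579, running G = 1.766629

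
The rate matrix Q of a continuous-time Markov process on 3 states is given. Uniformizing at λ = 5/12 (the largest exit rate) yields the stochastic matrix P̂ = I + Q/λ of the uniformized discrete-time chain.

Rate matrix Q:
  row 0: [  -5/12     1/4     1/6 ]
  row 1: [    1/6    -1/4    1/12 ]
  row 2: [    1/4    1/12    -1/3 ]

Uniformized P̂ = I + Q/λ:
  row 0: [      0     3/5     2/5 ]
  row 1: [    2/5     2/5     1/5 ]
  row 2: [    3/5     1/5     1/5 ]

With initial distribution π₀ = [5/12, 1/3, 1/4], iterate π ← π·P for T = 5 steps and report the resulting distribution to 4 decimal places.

t=0: π = [0.4167, 0.3333, 0.2500]
t=1: π = [0.2833, 0.4333, 0.2833]
t=2: π = [0.3433, 0.4000, 0.2567]
t=3: π = [0.3140, 0.4173, 0.2687]
t=4: π = [0.3281, 0.4091, 0.2628]
t=5: π = [0.3213, 0.4131, 0.2656]

π = [0.3213, 0.4131, 0.2656]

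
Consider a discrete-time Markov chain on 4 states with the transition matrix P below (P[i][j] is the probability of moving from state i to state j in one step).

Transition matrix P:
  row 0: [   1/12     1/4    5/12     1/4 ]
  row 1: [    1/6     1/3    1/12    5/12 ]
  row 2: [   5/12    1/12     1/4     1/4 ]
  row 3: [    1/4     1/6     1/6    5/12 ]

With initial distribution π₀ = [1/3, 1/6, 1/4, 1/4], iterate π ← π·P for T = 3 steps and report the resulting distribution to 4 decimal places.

π = [0.2315, 0.2006, 0.2289, 0.3390]

t=0: π = [0.3333, 0.1667, 0.2500, 0.2500]
t=1: π = [0.2222, 0.2014, 0.2569, 0.3194]
t=2: π = [0.2390, 0.1973, 0.2269, 0.3368]
t=3: π = [0.2315, 0.2006, 0.2289, 0.3390]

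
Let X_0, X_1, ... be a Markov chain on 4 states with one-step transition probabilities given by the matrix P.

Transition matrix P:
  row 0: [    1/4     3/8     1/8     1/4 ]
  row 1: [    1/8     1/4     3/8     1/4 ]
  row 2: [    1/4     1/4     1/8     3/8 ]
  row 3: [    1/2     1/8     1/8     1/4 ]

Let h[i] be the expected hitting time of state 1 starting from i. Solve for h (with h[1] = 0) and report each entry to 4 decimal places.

First-step conditioning: h[1] = 0; for i ≠ 1, h[i] = 1 + Σ_k P[i][k]·h[k].
  h[0] = 1 + 1/4·h[0] + 1/8·h[2] + 1/4·h[3]
  h[2] = 1 + 1/4·h[0] + 1/8·h[2] + 3/8·h[3]
  h[3] = 1 + 1/2·h[0] + 1/8·h[2] + 1/4·h[3]
Solving the 3×3 linear system over states ≠ 1 gives exactly h = [256/75, 0, 296/75, 64/15] (h[1] = 0 is the target).

h = [3.4133, 0.0000, 3.9467, 4.2667]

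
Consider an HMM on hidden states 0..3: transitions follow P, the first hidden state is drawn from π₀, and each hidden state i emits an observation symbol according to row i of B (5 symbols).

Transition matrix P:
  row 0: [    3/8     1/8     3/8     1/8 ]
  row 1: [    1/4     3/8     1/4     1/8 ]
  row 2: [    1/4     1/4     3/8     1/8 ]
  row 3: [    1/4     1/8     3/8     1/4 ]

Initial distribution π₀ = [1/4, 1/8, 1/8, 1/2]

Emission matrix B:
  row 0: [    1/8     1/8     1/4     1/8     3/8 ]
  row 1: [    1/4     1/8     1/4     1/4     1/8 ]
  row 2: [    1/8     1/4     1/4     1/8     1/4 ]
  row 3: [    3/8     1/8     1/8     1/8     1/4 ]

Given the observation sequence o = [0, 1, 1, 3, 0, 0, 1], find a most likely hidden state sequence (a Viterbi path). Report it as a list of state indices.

t=0: δ = [3.125e-02, 3.125e-02, 1.562e-02, 1.875e-01]  (obs o_0=0)
t=1: δ = [5.859e-03, 2.930e-03, 1.758e-02, 5.859e-03]  ψ = [3, 3, 3, 3]  (obs o_1=1)
t=2: δ = [5.493e-04, 5.493e-04, 1.648e-03, 2.747e-04]  ψ = [2, 2, 2, 2]  (obs o_2=1)
t=3: δ = [5.150e-05, 1.030e-04, 7.725e-05, 2.575e-05]  ψ = [2, 2, 2, 2]  (obs o_3=3)
t=4: δ = [3.219e-06, 9.656e-06, 3.621e-06, 4.828e-06]  ψ = [1, 1, 2, 1]  (obs o_4=0)
t=5: δ = [3.017e-07, 9.052e-07, 3.017e-07, 4.526e-07]  ψ = [1, 1, 1, 1]  (obs o_5=0)
t=6: δ = [2.829e-08, 4.243e-08, 5.658e-08, 1.414e-08]  ψ = [1, 1, 1, 1]  (obs o_6=1)
backtrack: best end state = 2; path = [3, 2, 2, 1, 1, 1, 2]

path = [3, 2, 2, 1, 1, 1, 2]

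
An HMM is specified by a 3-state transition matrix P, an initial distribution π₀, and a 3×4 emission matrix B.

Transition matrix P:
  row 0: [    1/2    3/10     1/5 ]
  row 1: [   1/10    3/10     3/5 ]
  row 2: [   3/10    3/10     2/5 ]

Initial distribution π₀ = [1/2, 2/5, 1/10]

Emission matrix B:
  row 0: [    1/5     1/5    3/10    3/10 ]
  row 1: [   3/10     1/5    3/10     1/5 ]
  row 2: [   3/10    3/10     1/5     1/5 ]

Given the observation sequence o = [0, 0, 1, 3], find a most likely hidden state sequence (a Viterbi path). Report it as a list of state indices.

path = [1, 2, 2, 0]

t=0: δ = [1.000e-01, 1.200e-01, 3.000e-02]  (obs o_0=0)
t=1: δ = [1.000e-02, 1.080e-02, 2.160e-02]  ψ = [0, 1, 1]  (obs o_1=0)
t=2: δ = [1.296e-03, 1.296e-03, 2.592e-03]  ψ = [2, 2, 2]  (obs o_2=1)
t=3: δ = [2.333e-04, 1.555e-04, 2.074e-04]  ψ = [2, 2, 2]  (obs o_3=3)
backtrack: best end state = 0; path = [1, 2, 2, 0]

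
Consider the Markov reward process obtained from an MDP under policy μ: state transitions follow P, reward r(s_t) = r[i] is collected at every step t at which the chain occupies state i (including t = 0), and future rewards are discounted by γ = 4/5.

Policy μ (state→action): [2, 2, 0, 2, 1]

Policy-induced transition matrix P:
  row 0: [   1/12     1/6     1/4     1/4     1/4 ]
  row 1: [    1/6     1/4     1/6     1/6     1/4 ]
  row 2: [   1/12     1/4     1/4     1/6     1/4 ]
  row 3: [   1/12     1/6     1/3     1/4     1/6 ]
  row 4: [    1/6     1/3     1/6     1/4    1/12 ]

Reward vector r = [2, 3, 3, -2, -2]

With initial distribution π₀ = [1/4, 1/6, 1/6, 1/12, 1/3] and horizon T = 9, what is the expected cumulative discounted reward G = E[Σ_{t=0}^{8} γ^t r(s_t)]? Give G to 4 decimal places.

G = 3.4223

t=0: π = [0.2500, 0.1667, 0.1667, 0.0833, 0.3333], E[r] = 0.6667, γ^t·E[r] = 0.666667, running G = 0.666667
t=1: π = [0.1250, 0.2500, 0.2153, 0.2222, 0.1875], E[r] = 0.8264, γ^t·E[r] = 0.661111, running G = 1.327778
t=2: π = [0.1198, 0.2367, 0.2321, 0.2112, 0.2002], E[r] = 0.8229, γ^t·E[r] = 0.526667, running G = 1.854444
t=3: π = [0.1197, 0.2391, 0.2312, 0.2109, 0.1990], E[r] = 0.8304, γ^t·E[r] = 0.425185, running G = 2.279630
t=4: π = [0.1198, 0.2390, 0.2311, 0.2108, 0.1993], E[r] = 0.8299, γ^t·E[r] = 0.339909, running G = 2.619539
t=5: π = [0.1199, 0.2390, 0.2310, 0.2108, 0.1992], E[r] = 0.8299, γ^t·E[r] = 0.271940, running G = 2.891480
t=6: π = [0.1199, 0.2390, 0.2310, 0.2108, 0.1992], E[r] = 0.8299, γ^t·E[r] = 0.217548, running G = 3.109028
t=7: π = [0.1199, 0.2390, 0.2310, 0.2108, 0.1992], E[r] = 0.8299, γ^t·E[r] = 0.174039, running G = 3.283066
t=8: π = [0.1199, 0.2390, 0.2310, 0.2108, 0.1992], E[r] = 0.8299, γ^t·E[r] = 0.139231, running G = 3.422298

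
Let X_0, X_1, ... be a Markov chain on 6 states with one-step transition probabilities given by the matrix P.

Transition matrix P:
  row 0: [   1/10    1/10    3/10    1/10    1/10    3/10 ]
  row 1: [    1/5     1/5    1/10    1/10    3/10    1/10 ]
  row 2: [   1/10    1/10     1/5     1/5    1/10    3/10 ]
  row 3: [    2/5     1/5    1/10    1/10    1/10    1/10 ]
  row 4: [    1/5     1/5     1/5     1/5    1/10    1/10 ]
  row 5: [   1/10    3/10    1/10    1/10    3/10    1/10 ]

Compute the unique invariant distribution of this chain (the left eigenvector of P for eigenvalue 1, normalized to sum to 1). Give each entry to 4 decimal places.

Balance equations π_j = Σ_i π_i·P[i][j]:
  π_0 = 1/10·π_0 + 1/5·π_1 + 1/10·π_2 + 2/5·π_3 + 1/5·π_4 + 1/10·π_5
  π_1 = 1/10·π_0 + 1/5·π_1 + 1/10·π_2 + 1/5·π_3 + 1/5·π_4 + 3/10·π_5
  π_2 = 3/10·π_0 + 1/10·π_1 + 1/5·π_2 + 1/10·π_3 + 1/5·π_4 + 1/10·π_5
  π_3 = 1/10·π_0 + 1/10·π_1 + 1/5·π_2 + 1/10·π_3 + 1/5·π_4 + 1/10·π_5
  π_4 = 1/10·π_0 + 3/10·π_1 + 1/10·π_2 + 1/10·π_3 + 1/10·π_4 + 3/10·π_5
  normalize: π_0 + π_1 + π_2 + π_3 + π_4 + π_5 = 1
Solving the linear system gives exactly π = [1405/8008, 1461/8008, 2707/16016, 15/112, 2727/16016, 2705/16016].

π = [0.1754, 0.1824, 0.1690, 0.1339, 0.1703, 0.1689]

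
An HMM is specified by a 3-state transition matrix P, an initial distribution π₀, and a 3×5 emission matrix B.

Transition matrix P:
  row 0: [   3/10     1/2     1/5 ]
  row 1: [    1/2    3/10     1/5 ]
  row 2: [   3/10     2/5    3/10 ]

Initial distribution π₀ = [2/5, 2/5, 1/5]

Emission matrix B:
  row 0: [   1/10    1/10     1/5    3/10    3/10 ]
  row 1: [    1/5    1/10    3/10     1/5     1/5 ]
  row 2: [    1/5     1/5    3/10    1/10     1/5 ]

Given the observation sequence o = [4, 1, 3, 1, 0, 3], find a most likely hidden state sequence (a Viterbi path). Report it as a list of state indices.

path = [0, 1, 0, 2, 1, 0]

t=0: δ = [1.200e-01, 8.000e-02, 4.000e-02]  (obs o_0=4)
t=1: δ = [4.000e-03, 6.000e-03, 4.800e-03]  ψ = [1, 0, 0]  (obs o_1=1)
t=2: δ = [9.000e-04, 4.000e-04, 1.440e-04]  ψ = [1, 0, 2]  (obs o_2=3)
t=3: δ = [2.700e-05, 4.500e-05, 3.600e-05]  ψ = [0, 0, 0]  (obs o_3=1)
t=4: δ = [2.250e-06, 2.880e-06, 2.160e-06]  ψ = [1, 2, 2]  (obs o_4=0)
t=5: δ = [4.320e-07, 2.250e-07, 6.480e-08]  ψ = [1, 0, 2]  (obs o_5=3)
backtrack: best end state = 0; path = [0, 1, 0, 2, 1, 0]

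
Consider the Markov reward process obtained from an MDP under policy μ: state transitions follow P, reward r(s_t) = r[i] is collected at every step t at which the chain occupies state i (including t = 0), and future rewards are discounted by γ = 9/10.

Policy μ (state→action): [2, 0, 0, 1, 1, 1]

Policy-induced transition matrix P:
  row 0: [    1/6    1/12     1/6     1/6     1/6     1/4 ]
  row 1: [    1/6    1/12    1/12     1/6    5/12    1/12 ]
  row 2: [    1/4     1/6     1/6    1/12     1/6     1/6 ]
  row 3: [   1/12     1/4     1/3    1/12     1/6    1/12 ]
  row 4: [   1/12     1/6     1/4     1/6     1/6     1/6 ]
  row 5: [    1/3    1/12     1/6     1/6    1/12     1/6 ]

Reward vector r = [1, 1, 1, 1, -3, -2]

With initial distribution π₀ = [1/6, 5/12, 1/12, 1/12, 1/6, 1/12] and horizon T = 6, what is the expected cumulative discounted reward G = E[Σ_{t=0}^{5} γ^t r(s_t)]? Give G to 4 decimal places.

t=0: π = [0.1667, 0.4167, 0.0833, 0.0833, 0.1667, 0.0833], E[r] = 0.0833, γ^t·E[r] = 0.083333, running G = 0.083333
t=1: π = [0.1667, 0.1181, 0.1597, 0.1528, 0.2639, 0.1389], E[r] = -0.4722, γ^t·E[r] = -0.425000, running G = -0.341667
t=2: π = [0.1684, 0.1441, 0.2043, 0.1406, 0.1846, 0.1580], E[r] = -0.2124, γ^t·E[r] = -0.172031, running G = -0.513698
t=3: π = [0.1829, 0.1392, 0.1935, 0.1379, 0.1895, 0.1570], E[r] = -0.2290, γ^t·E[r] = -0.166957, running G = -0.680655
t=4: π = [0.1817, 0.1382, 0.1938, 0.1390, 0.1884, 0.1588], E[r] = -0.2300, γ^t·E[r] = -0.150886, running G = -0.831541
t=5: π = [0.1820, 0.1384, 0.1940, 0.1389, 0.1880, 0.1587], E[r] = -0.2281, γ^t·E[r] = -0.134667, running G = -0.966208

G = -0.9662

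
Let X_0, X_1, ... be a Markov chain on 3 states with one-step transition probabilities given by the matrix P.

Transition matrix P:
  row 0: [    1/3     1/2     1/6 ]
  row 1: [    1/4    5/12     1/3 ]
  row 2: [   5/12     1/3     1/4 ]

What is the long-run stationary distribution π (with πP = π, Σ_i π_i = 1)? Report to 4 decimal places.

Balance equations π_j = Σ_i π_i·P[i][j]:
  π_0 = 1/3·π_0 + 1/4·π_1 + 5/12·π_2
  π_1 = 1/2·π_0 + 5/12·π_1 + 1/3·π_2
  normalize: π_0 + π_1 + π_2 = 1
Solving the linear system gives exactly π = [47/147, 62/147, 38/147].

π = [0.3197, 0.4218, 0.2585]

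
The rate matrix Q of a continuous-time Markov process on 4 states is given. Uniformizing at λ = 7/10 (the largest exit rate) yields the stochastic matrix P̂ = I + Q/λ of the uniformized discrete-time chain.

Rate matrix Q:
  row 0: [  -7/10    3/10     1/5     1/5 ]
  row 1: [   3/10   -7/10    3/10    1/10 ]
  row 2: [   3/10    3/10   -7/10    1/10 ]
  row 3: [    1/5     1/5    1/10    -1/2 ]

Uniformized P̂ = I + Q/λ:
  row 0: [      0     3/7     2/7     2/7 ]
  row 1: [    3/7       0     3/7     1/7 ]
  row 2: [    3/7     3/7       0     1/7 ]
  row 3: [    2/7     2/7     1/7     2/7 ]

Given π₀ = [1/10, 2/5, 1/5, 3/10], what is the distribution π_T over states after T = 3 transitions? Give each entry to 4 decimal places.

π = [0.2886, 0.2650, 0.2359, 0.2105]

t=0: π = [0.1000, 0.4000, 0.2000, 0.3000]
t=1: π = [0.3429, 0.2143, 0.2429, 0.2000]
t=2: π = [0.2531, 0.3082, 0.2184, 0.2204]
t=3: π = [0.2886, 0.2650, 0.2359, 0.2105]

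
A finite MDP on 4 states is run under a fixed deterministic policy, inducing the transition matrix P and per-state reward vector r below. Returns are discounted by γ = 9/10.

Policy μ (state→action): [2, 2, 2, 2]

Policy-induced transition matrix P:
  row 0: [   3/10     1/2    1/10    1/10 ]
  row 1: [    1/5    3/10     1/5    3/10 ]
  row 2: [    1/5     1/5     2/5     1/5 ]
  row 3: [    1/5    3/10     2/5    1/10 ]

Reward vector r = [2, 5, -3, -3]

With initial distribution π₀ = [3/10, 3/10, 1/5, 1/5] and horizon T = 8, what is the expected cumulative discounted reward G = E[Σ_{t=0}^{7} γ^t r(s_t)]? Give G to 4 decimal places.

t=0: π = [0.3000, 0.3000, 0.2000, 0.2000], E[r] = 0.9000, γ^t·E[r] = 0.900000, running G = 0.900000
t=1: π = [0.2300, 0.3400, 0.2500, 0.1800], E[r] = 0.8700, γ^t·E[r] = 0.783000, running G = 1.683000
t=2: π = [0.2230, 0.3210, 0.2630, 0.1930], E[r] = 0.6830, γ^t·E[r] = 0.553230, running G = 2.236230
t=3: π = [0.2223, 0.3183, 0.2689, 0.1905], E[r] = 0.6579, γ^t·E[r] = 0.479609, running G = 2.715839
t=4: π = [0.2222, 0.3176, 0.2697, 0.1906], E[r] = 0.6517, γ^t·E[r] = 0.427587, running G = 3.143426
t=5: π = [0.2222, 0.3175, 0.2698, 0.1905], E[r] = 0.6510, γ^t·E[r] = 0.384387, running G = 3.527813
t=6: π = [0.2222, 0.3175, 0.2698, 0.1905], E[r] = 0.6508, γ^t·E[r] = 0.345870, running G = 3.873683
t=7: π = [0.2222, 0.3175, 0.2698, 0.1905], E[r] = 0.6508, γ^t·E[r] = 0.311274, running G = 4.184957

G = 4.1850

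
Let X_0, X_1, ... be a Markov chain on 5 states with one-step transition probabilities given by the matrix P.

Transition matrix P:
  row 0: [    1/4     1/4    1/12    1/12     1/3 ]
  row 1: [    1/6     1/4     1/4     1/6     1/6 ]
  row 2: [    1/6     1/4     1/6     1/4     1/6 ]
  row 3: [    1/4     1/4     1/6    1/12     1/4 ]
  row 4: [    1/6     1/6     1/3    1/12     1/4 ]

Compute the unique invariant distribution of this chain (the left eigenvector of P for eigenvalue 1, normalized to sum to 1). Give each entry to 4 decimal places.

Balance equations π_j = Σ_i π_i·P[i][j]:
  π_0 = 1/4·π_0 + 1/6·π_1 + 1/6·π_2 + 1/4·π_3 + 1/6·π_4
  π_1 = 1/4·π_0 + 1/4·π_1 + 1/4·π_2 + 1/4·π_3 + 1/6·π_4
  π_2 = 1/12·π_0 + 1/4·π_1 + 1/6·π_2 + 1/6·π_3 + 1/3·π_4
  π_3 = 1/12·π_0 + 1/6·π_1 + 1/4·π_2 + 1/12·π_3 + 1/12·π_4
  normalize: π_0 + π_1 + π_2 + π_3 + π_4 = 1
Solving the linear system gives exactly π = [4059/20891, 371/1607, 4345/20891, 2867/20891, 369/1607].

π = [0.1943, 0.2309, 0.2080, 0.1372, 0.2296]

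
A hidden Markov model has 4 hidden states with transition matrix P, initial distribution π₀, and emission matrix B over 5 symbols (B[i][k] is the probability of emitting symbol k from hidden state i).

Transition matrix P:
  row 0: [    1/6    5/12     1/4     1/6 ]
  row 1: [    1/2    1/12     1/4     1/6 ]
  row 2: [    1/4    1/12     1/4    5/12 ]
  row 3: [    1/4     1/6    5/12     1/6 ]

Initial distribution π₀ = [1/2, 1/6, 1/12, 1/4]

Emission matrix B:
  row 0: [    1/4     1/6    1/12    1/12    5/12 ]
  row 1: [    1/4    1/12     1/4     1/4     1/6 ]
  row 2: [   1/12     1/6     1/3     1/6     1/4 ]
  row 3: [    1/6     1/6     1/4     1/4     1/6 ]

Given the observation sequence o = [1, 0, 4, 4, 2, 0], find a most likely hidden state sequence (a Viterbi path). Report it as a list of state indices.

t=0: δ = [8.333e-02, 1.389e-02, 1.389e-02, 4.167e-02]  (obs o_0=1)
t=1: δ = [3.472e-03, 8.681e-03, 1.736e-03, 2.315e-03]  ψ = [0, 0, 0, 0]  (obs o_1=0)
t=2: δ = [1.808e-03, 2.411e-04, 5.425e-04, 2.411e-04]  ψ = [1, 0, 1, 1]  (obs o_2=4)
t=3: δ = [1.256e-04, 1.256e-04, 1.130e-04, 5.023e-05]  ψ = [0, 0, 0, 0]  (obs o_3=4)
t=4: δ = [5.233e-06, 1.308e-05, 1.047e-05, 1.177e-05]  ψ = [1, 0, 0, 2]  (obs o_4=2)
t=5: δ = [1.635e-06, 5.451e-07, 4.088e-07, 7.268e-07]  ψ = [1, 0, 3, 2]  (obs o_5=0)
backtrack: best end state = 0; path = [0, 1, 0, 0, 1, 0]

path = [0, 1, 0, 0, 1, 0]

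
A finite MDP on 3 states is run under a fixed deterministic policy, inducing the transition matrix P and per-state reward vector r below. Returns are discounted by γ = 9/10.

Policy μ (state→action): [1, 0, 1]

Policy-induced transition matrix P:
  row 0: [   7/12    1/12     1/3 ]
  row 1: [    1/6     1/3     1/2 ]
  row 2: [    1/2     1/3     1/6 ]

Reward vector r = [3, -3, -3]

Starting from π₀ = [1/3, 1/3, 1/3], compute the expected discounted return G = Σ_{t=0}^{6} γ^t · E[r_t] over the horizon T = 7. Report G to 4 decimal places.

t=0: π = [0.3333, 0.3333, 0.3333], E[r] = -1.0000, γ^t·E[r] = -1.000000, running G = -1.000000
t=1: π = [0.4167, 0.2500, 0.3333], E[r] = -0.5000, γ^t·E[r] = -0.450000, running G = -1.450000
t=2: π = [0.4514, 0.2292, 0.3194], E[r] = -0.2917, γ^t·E[r] = -0.236250, running G = -1.686250
t=3: π = [0.4612, 0.2205, 0.3183], E[r] = -0.2326, γ^t·E[r] = -0.169594, running G = -1.855844
t=4: π = [0.4649, 0.2180, 0.3170], E[r] = -0.2104, γ^t·E[r] = -0.138016, running G = -1.993860
t=5: π = [0.4661, 0.2171, 0.3168], E[r] = -0.2036, γ^t·E[r] = -0.120214, running G = -2.114074
t=6: π = [0.4665, 0.2168, 0.3167], E[r] = -0.2012, γ^t·E[r] = -0.106906, running G = -2.220980

G = -2.2210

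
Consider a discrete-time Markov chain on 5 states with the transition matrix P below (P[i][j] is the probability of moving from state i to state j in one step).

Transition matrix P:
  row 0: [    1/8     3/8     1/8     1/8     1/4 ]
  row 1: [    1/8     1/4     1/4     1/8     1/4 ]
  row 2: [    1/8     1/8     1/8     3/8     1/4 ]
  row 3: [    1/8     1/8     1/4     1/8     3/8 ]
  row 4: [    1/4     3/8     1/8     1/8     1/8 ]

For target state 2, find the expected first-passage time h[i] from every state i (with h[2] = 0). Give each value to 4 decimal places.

h = [5.5922, 4.9709, 0.0000, 5.0485, 5.5922]

First-step conditioning: h[2] = 0; for i ≠ 2, h[i] = 1 + Σ_k P[i][k]·h[k].
  h[0] = 1 + 1/8·h[0] + 3/8·h[1] + 1/8·h[3] + 1/4·h[4]
  h[1] = 1 + 1/8·h[0] + 1/4·h[1] + 1/8·h[3] + 1/4·h[4]
  h[3] = 1 + 1/8·h[0] + 1/8·h[1] + 1/8·h[3] + 3/8·h[4]
  h[4] = 1 + 1/4·h[0] + 3/8·h[1] + 1/8·h[3] + 1/8·h[4]
Solving the 4×4 linear system over states ≠ 2 gives exactly h = [576/103, 512/103, 0, 520/103, 576/103] (h[2] = 0 is the target).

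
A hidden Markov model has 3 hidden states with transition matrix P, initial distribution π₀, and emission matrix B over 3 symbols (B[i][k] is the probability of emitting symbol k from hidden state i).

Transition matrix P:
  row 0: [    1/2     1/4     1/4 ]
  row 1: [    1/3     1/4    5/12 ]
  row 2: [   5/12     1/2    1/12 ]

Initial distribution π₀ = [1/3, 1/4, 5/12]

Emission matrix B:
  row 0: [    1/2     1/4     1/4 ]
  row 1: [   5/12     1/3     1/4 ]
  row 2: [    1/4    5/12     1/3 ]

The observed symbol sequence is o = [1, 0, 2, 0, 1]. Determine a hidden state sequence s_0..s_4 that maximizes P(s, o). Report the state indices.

t=0: δ = [8.333e-02, 8.333e-02, 1.736e-01]  (obs o_0=1)
t=1: δ = [3.617e-02, 3.617e-02, 8.681e-03]  ψ = [2, 2, 1]  (obs o_1=0)
t=2: δ = [4.521e-03, 2.261e-03, 5.023e-03]  ψ = [0, 0, 1]  (obs o_2=2)
t=3: δ = [1.130e-03, 1.047e-03, 2.826e-04]  ψ = [0, 2, 0]  (obs o_3=0)
t=4: δ = [1.413e-04, 9.419e-05, 1.817e-04]  ψ = [0, 0, 1]  (obs o_4=1)
backtrack: best end state = 2; path = [2, 1, 2, 1, 2]

path = [2, 1, 2, 1, 2]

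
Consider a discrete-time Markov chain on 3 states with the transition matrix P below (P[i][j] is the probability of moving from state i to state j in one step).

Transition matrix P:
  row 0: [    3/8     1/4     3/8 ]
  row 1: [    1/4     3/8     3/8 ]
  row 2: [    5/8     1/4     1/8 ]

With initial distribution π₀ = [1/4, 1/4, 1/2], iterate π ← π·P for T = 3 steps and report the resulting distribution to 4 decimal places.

t=0: π = [0.2500, 0.2500, 0.5000]
t=1: π = [0.4688, 0.2813, 0.2500]
t=2: π = [0.4023, 0.2852, 0.3125]
t=3: π = [0.4175, 0.2856, 0.2969]

π = [0.4175, 0.2856, 0.2969]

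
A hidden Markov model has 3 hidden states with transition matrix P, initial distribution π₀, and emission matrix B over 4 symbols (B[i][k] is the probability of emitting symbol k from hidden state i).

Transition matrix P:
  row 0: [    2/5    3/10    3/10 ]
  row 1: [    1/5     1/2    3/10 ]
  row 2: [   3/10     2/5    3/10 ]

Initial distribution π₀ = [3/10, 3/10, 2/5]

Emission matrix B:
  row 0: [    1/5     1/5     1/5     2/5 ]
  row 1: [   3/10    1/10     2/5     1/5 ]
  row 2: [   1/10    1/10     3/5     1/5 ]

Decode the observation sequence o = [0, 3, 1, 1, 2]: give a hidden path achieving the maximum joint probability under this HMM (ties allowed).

t=0: δ = [6.000e-02, 9.000e-02, 4.000e-02]  (obs o_0=0)
t=1: δ = [9.600e-03, 9.000e-03, 5.400e-03]  ψ = [0, 1, 1]  (obs o_1=3)
t=2: δ = [7.680e-04, 4.500e-04, 2.880e-04]  ψ = [0, 1, 0]  (obs o_2=1)
t=3: δ = [6.144e-05, 2.304e-05, 2.304e-05]  ψ = [0, 0, 0]  (obs o_3=1)
t=4: δ = [4.915e-06, 7.373e-06, 1.106e-05]  ψ = [0, 0, 0]  (obs o_4=2)
backtrack: best end state = 2; path = [0, 0, 0, 0, 2]

path = [0, 0, 0, 0, 2]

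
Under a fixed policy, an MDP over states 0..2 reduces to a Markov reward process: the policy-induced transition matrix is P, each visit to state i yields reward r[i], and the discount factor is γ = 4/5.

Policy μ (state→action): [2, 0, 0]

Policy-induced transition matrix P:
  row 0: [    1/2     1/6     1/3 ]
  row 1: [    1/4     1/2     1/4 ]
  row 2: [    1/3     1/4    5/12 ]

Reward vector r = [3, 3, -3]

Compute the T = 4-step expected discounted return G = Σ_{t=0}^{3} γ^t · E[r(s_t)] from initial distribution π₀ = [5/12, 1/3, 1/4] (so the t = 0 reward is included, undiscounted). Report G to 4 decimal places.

G = 3.4656

t=0: π = [0.4167, 0.3333, 0.2500], E[r] = 1.5000, γ^t·E[r] = 1.500000, running G = 1.500000
t=1: π = [0.3750, 0.2986, 0.3264], E[r] = 1.0417, γ^t·E[r] = 0.833333, running G = 2.333333
t=2: π = [0.3709, 0.2934, 0.3356], E[r] = 0.9861, γ^t·E[r] = 0.631111, running G = 2.964444
t=3: π = [0.3707, 0.2924, 0.3369], E[r] = 0.9789, γ^t·E[r] = 0.501185, running G = 3.465630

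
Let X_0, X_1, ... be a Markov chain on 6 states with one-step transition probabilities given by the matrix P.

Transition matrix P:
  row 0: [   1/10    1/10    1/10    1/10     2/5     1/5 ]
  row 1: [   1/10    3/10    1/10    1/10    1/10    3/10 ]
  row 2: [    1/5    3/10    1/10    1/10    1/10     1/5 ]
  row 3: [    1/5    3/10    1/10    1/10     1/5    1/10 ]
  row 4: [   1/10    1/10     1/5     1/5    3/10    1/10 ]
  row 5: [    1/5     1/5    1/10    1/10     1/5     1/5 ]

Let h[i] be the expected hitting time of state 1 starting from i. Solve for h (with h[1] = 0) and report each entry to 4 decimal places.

h = [5.9873, 0.0000, 4.8360, 4.8774, 5.8333, 5.4193]

First-step conditioning: h[1] = 0; for i ≠ 1, h[i] = 1 + Σ_k P[i][k]·h[k].
  h[0] = 1 + 1/10·h[0] + 1/10·h[2] + 1/10·h[3] + 2/5·h[4] + 1/5·h[5]
  h[2] = 1 + 1/5·h[0] + 1/10·h[2] + 1/10·h[3] + 1/10·h[4] + 1/5·h[5]
  h[3] = 1 + 1/5·h[0] + 1/10·h[2] + 1/10·h[3] + 1/5·h[4] + 1/10·h[5]
  h[4] = 1 + 1/10·h[0] + 1/5·h[2] + 1/5·h[3] + 3/10·h[4] + 1/10·h[5]
  h[5] = 1 + 1/5·h[0] + 1/10·h[2] + 1/10·h[3] + 1/5·h[4] + 1/5·h[5]
Solving the 5×5 linear system over states ≠ 1 gives exactly h = [940/157, 0, 3037/628, 3063/628, 35/6, 5105/942] (h[1] = 0 is the target).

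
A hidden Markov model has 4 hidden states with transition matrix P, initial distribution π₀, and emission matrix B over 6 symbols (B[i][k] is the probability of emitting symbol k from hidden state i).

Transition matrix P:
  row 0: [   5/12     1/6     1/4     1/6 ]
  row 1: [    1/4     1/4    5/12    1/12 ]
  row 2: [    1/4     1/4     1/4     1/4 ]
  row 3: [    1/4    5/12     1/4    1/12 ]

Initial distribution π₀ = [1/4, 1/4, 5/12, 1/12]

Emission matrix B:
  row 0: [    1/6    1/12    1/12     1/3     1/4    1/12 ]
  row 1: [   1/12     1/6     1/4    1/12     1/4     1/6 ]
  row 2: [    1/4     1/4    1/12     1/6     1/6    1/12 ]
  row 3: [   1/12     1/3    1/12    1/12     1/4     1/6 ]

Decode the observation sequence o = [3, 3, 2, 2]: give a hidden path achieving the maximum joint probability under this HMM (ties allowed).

path = [0, 0, 1, 1]

t=0: δ = [8.333e-02, 2.083e-02, 6.944e-02, 6.944e-03]  (obs o_0=3)
t=1: δ = [1.157e-02, 1.447e-03, 3.472e-03, 1.447e-03]  ψ = [0, 2, 0, 2]  (obs o_1=3)
t=2: δ = [4.019e-04, 4.823e-04, 2.411e-04, 1.608e-04]  ψ = [0, 0, 0, 0]  (obs o_2=2)
t=3: δ = [1.395e-05, 3.014e-05, 1.674e-05, 5.582e-06]  ψ = [0, 1, 1, 0]  (obs o_3=2)
backtrack: best end state = 1; path = [0, 0, 1, 1]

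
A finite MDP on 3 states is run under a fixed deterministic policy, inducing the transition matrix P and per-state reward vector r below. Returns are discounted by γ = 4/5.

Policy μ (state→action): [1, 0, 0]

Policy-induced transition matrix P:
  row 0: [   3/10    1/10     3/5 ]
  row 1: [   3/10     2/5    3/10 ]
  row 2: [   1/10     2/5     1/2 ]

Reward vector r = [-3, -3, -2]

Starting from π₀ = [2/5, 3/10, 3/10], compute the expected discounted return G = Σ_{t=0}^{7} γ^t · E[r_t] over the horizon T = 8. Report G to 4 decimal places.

G = -10.7190

t=0: π = [0.4000, 0.3000, 0.3000], E[r] = -2.7000, γ^t·E[r] = -2.700000, running G = -2.700000
t=1: π = [0.2400, 0.2800, 0.4800], E[r] = -2.5200, γ^t·E[r] = -2.016000, running G = -4.716000
t=2: π = [0.2040, 0.3280, 0.4680], E[r] = -2.5320, γ^t·E[r] = -1.620480, running G = -6.336480
t=3: π = [0.2064, 0.3388, 0.4548], E[r] = -2.5452, γ^t·E[r] = -1.303142, running G = -7.639622
t=4: π = [0.2090, 0.3381, 0.4529], E[r] = -2.5471, γ^t·E[r] = -1.043300, running G = -8.682923
t=5: π = [0.2094, 0.3373, 0.4533], E[r] = -2.5467, γ^t·E[r] = -0.834507, running G = -9.517429
t=6: π = [0.2093, 0.3372, 0.4535], E[r] = -2.5465, γ^t·E[r] = -0.667554, running G = -10.184983
t=7: π = [0.2093, 0.3372, 0.4535], E[r] = -2.5465, γ^t·E[r] = -0.534040, running G = -10.719023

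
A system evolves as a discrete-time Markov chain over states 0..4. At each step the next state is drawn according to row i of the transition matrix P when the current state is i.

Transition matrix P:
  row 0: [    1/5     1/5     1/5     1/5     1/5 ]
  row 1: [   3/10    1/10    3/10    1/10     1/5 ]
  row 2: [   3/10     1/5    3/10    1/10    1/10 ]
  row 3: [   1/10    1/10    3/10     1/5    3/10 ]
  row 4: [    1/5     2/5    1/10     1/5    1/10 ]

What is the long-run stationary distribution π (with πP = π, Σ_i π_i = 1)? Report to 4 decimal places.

Balance equations π_j = Σ_i π_i·P[i][j]:
  π_0 = 1/5·π_0 + 3/10·π_1 + 3/10·π_2 + 1/10·π_3 + 1/5·π_4
  π_1 = 1/5·π_0 + 1/10·π_1 + 1/5·π_2 + 1/10·π_3 + 2/5·π_4
  π_2 = 1/5·π_0 + 3/10·π_1 + 3/10·π_2 + 3/10·π_3 + 1/10·π_4
  π_3 = 1/5·π_0 + 1/10·π_1 + 1/10·π_2 + 1/5·π_3 + 1/5·π_4
  normalize: π_0 + π_1 + π_2 + π_3 + π_4 = 1
Solving the linear system gives exactly π = [2473/10819, 2156/10819, 2622/10819, 1686/10819, 1882/10819].

π = [0.2286, 0.1993, 0.2424, 0.1558, 0.1740]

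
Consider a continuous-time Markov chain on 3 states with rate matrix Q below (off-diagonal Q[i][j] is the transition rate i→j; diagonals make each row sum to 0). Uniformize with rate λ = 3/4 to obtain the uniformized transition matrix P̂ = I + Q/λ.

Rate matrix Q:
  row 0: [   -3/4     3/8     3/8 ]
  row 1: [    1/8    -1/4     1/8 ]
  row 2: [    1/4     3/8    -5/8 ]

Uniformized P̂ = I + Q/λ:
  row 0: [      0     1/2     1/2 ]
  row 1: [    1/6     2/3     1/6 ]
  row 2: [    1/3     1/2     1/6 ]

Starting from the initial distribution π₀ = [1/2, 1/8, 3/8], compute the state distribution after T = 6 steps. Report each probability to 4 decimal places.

t=0: π = [0.5000, 0.1250, 0.3750]
t=1: π = [0.1458, 0.5208, 0.3333]
t=2: π = [0.1979, 0.5868, 0.2153]
t=3: π = [0.1696, 0.5978, 0.2326]
t=4: π = [0.1772, 0.5996, 0.2232]
t=5: π = [0.1743, 0.5999, 0.2257]
t=6: π = [0.1752, 0.6000, 0.2248]

π = [0.1752, 0.6000, 0.2248]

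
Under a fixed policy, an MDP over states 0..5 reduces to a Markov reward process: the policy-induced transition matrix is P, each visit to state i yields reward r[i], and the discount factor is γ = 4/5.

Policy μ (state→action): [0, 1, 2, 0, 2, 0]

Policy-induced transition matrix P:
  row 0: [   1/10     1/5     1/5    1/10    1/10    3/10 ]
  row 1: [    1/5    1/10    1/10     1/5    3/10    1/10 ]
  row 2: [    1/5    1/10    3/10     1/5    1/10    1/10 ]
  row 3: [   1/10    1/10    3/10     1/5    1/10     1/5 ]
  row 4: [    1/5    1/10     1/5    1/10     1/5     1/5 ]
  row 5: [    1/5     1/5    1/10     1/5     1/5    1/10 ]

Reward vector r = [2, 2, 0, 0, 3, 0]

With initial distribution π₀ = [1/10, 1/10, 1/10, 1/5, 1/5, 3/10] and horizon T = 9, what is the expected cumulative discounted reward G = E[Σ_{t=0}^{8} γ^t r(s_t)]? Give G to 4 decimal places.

G = 4.6316

t=0: π = [0.1000, 0.1000, 0.1000, 0.2000, 0.2000, 0.3000], E[r] = 1.0000, γ^t·E[r] = 1.000000, running G = 1.000000
t=1: π = [0.1700, 0.1400, 0.1900, 0.1700, 0.1700, 0.1600], E[r] = 1.1300, γ^t·E[r] = 0.904000, running G = 1.904000
t=2: π = [0.1660, 0.1330, 0.2060, 0.1660, 0.1610, 0.1680], E[r] = 1.0810, γ^t·E[r] = 0.691840, running G = 2.595840
t=3: π = [0.1668, 0.1334, 0.2071, 0.1673, 0.1595, 0.1659], E[r] = 1.0789, γ^t·E[r] = 0.552397, running G = 3.148237
t=4: π = [0.1666, 0.1333, 0.2075, 0.1674, 0.1592, 0.1660], E[r] = 1.0774, γ^t·E[r] = 0.441295, running G = 3.589532
t=5: π = [0.1666, 0.1333, 0.2076, 0.1674, 0.1592, 0.1660], E[r] = 1.0773, γ^t·E[r] = 0.353001, running G = 3.942533
t=6: π = [0.1666, 0.1333, 0.2076, 0.1674, 0.1592, 0.1660], E[r] = 1.0772, γ^t·E[r] = 0.282386, running G = 4.224919
t=7: π = [0.1666, 0.1333, 0.2076, 0.1674, 0.1592, 0.1660], E[r] = 1.0772, γ^t·E[r] = 0.225908, running G = 4.450826
t=8: π = [0.1666, 0.1333, 0.2076, 0.1674, 0.1592, 0.1660], E[r] = 1.0772, γ^t·E[r] = 0.180726, running G = 4.631552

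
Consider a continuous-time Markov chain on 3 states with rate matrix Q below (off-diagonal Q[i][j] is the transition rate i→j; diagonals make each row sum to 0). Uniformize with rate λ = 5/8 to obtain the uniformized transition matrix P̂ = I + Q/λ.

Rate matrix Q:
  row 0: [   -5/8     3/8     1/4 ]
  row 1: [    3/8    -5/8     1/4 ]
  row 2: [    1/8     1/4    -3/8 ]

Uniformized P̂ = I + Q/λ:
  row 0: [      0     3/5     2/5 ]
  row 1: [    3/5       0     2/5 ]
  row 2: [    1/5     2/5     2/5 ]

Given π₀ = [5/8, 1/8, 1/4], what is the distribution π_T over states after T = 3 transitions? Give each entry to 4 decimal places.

π = [0.2210, 0.3790, 0.4000]

t=0: π = [0.6250, 0.1250, 0.2500]
t=1: π = [0.1250, 0.4750, 0.4000]
t=2: π = [0.3650, 0.2350, 0.4000]
t=3: π = [0.2210, 0.3790, 0.4000]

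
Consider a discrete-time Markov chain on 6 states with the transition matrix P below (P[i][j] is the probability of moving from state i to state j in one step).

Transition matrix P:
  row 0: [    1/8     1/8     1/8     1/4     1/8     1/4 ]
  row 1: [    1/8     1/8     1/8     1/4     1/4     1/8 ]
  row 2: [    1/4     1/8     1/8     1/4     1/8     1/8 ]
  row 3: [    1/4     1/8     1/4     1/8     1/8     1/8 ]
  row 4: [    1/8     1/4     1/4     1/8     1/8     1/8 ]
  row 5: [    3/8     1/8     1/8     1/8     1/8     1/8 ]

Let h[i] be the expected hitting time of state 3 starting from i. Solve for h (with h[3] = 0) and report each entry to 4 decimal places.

First-step conditioning: h[3] = 0; for i ≠ 3, h[i] = 1 + Σ_k P[i][k]·h[k].
  h[0] = 1 + 1/8·h[0] + 1/8·h[1] + 1/8·h[2] + 1/8·h[4] + 1/4·h[5]
  h[1] = 1 + 1/8·h[0] + 1/8·h[1] + 1/8·h[2] + 1/4·h[4] + 1/8·h[5]
  h[2] = 1 + 1/4·h[0] + 1/8·h[1] + 1/8·h[2] + 1/8·h[4] + 1/8·h[5]
  h[4] = 1 + 1/8·h[0] + 1/4·h[1] + 1/4·h[2] + 1/8·h[4] + 1/8·h[5]
  h[5] = 1 + 3/8·h[0] + 1/8·h[1] + 1/8·h[2] + 1/8·h[4] + 1/8·h[5]
Solving the 5×5 linear system over states ≠ 3 gives exactly h = [252/53, 4535/954, 497/106, 0, 2516/477, 280/53] (h[3] = 0 is the target).

h = [4.7547, 4.7537, 4.6887, 0.0000, 5.2746, 5.2830]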